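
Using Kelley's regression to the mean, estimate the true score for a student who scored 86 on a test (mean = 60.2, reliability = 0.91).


T_est = rxx * X + (1 - rxx) * mean
T_est = 0.91 * 86 + 0.09 * 60.2
T_est = 78.26 + 5.418
T_est = 83.678

83.678


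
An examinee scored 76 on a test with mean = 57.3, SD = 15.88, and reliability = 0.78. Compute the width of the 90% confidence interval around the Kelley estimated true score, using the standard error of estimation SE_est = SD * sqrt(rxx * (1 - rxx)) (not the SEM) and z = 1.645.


True score estimate = 0.78*76 + 0.22*57.3 = 71.886
SE_est = SD * sqrt(rxx * (1 - rxx)) = 15.88 * sqrt(0.78 * 0.22) = 15.88 * sqrt(0.1716) = 6.578231
CI = T_est +/- z * SE_est, so width = 2 * z * SE_est = 2 * 1.645 * 6.578231
Width = 21.6424

21.6424


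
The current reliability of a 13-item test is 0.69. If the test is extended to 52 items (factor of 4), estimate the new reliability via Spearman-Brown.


r_new = (n * rxx) / (1 + (n-1) * rxx)
r_new = (4 * 0.69) / (1 + 3 * 0.69)
r_new = 2.76 / 3.07
r_new = 0.899

0.899


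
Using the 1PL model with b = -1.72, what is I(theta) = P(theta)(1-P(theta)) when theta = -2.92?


P = 1/(1+exp(-(-2.92--1.72))) = 0.2315
I = P*(1-P) = 0.2315 * 0.7685
I = 0.1779

0.1779


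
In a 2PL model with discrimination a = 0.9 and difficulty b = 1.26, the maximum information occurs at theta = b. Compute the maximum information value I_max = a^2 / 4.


For 2PL, max info at theta = b = 1.26
I_max = a^2 / 4 = 0.9^2 / 4
= 0.81 / 4
I_max = 0.2025

0.2025


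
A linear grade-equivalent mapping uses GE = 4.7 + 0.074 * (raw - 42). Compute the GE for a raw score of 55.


raw - median = 55 - 42 = 13
slope * diff = 0.074 * 13 = 0.962
GE = 4.7 + 0.962
GE = 5.662

5.662


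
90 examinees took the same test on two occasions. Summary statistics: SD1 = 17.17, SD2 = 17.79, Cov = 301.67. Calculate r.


r = cov(X,Y) / (SD_X * SD_Y)
r = 301.67 / (17.17 * 17.79)
r = 301.67 / 305.4543
r = 0.9876

0.9876


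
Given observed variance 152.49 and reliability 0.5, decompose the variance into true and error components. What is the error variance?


var_true = rxx * var_obs = 0.5 * 152.49 = 76.245
var_error = var_obs - var_true
var_error = 152.49 - 76.245
var_error = 76.245

76.245


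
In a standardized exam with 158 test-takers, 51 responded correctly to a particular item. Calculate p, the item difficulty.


Item difficulty p = number correct / total examinees
p = 51 / 158
p = 0.3228

0.3228


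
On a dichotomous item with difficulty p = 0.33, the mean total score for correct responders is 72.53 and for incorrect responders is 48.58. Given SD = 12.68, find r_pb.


q = 1 - p = 0.67
rpb = ((M1 - M0) / SD) * sqrt(p * q)
rpb = ((72.53 - 48.58) / 12.68) * sqrt(0.33 * 0.67)
rpb = 0.8881

0.8881


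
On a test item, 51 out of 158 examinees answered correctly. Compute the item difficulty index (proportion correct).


Item difficulty p = number correct / total examinees
p = 51 / 158
p = 0.3228

0.3228


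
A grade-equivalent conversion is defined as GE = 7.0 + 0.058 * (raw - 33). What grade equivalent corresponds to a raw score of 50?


raw - median = 50 - 33 = 17
slope * diff = 0.058 * 17 = 0.986
GE = 7.0 + 0.986
GE = 7.986

7.986


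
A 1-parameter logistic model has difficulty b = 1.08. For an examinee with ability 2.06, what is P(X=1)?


theta - b = 2.06 - 1.08 = 0.98
exp(-(theta - b)) = exp(-0.98) = 0.3753
P = 1 / (1 + 0.3753)
P = 0.7271

0.7271


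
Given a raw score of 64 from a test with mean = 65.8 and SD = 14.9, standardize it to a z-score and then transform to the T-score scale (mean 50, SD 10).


z = (X - mean) / SD = (64 - 65.8) / 14.9
z = -1.8 / 14.9
z = -0.1208
T-score = T = 50 + 10z
Carry z at full precision (z = -1.8 / 14.9) into the conversion:
T-score = 50 + 10 * (-1.8 / 14.9) = 50 + -18 / 14.9
T-score = 50 + -1.2081
T-score = 48.7919

48.7919


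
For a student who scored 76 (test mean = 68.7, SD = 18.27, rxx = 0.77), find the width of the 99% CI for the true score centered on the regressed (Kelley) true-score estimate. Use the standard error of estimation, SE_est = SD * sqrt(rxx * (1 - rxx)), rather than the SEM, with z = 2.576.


True score estimate = 0.77*76 + 0.23*68.7 = 74.321
SE_est = SD * sqrt(rxx * (1 - rxx)) = 18.27 * sqrt(0.77 * 0.23) = 18.27 * sqrt(0.1771) = 7.68861
CI = T_est +/- z * SE_est, so width = 2 * z * SE_est = 2 * 2.576 * 7.68861
Width = 39.6117

39.6117


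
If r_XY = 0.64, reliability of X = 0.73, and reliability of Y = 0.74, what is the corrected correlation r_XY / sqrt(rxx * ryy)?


r_corrected = rxy / sqrt(rxx * ryy)
= 0.64 / sqrt(0.73 * 0.74)
= 0.64 / sqrt(0.5402)
= 0.64 / 0.734983
r_corrected = 0.8708

0.8708


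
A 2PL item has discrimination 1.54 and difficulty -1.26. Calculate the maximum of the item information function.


For 2PL, max info at theta = b = -1.26
I_max = a^2 / 4 = 1.54^2 / 4
= 2.3716 / 4
I_max = 0.5929

0.5929


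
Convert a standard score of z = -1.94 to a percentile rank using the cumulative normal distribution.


CDF(z) = 0.5 * (1 + erf(z/sqrt(2)))
erf(-1.3718) = -0.9476
CDF = 0.0262
Percentile rank = 0.0262 * 100 = 2.62

2.62


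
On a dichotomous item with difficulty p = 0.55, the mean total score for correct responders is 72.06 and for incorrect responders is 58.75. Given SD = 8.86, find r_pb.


q = 1 - p = 0.45
rpb = ((M1 - M0) / SD) * sqrt(p * q)
rpb = ((72.06 - 58.75) / 8.86) * sqrt(0.55 * 0.45)
rpb = 0.7474

0.7474


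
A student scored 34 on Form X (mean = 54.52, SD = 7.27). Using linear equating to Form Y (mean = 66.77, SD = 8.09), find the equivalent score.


slope = SD_Y / SD_X = 8.09 / 7.27 ~ 1.1128
intercept = mean_Y - slope * mean_X = 66.77 - (8.09 / 7.27) * 54.52 ~ 6.1006
Y = slope * X + intercept. To avoid rounding drift from the rounded slope/intercept, evaluate the equivalent form Y = mean_Y + SD_Y * (X - mean_X) / SD_X at full precision:
Y = 66.77 + 8.09 * (34 - 54.52) / 7.27
Y = 66.77 - 8.09 * 20.52 / 7.27
Y = 66.77 - 166.0068 / 7.27
Y = 66.77 - 22.8345
Y = 43.9355

43.9355


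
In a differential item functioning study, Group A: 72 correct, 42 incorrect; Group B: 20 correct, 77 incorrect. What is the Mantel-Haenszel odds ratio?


Odds_A = 72/42 = 1.7143
Odds_B = 20/77 = 0.2597
OR = Odds_A / Odds_B = 1.7143 / 0.2597
Exactly, OR = (72 * 77) / (42 * 20) = 5544 / 840
OR = 6.6

6.6


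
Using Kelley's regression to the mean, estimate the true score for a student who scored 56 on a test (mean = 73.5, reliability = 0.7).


T_est = rxx * X + (1 - rxx) * mean
T_est = 0.7 * 56 + 0.3 * 73.5
T_est = 39.2 + 22.05
T_est = 61.25

61.25


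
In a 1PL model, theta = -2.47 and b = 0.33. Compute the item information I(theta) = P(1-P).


P = 1/(1+exp(-(-2.47-0.33))) = 0.0573
I = P*(1-P) = 0.0573 * 0.9427
I = 0.054

0.054


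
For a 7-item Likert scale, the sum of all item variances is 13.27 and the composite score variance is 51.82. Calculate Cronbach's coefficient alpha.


alpha = (k/(k-1)) * (1 - sum(si^2)/s_total^2)
= (7/6) * (1 - 13.27/51.82)
alpha = 0.8679

0.8679


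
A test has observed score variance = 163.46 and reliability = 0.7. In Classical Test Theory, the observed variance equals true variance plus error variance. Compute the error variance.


var_true = rxx * var_obs = 0.7 * 163.46 = 114.422
var_error = var_obs - var_true
var_error = 163.46 - 114.422
var_error = 49.038

49.038


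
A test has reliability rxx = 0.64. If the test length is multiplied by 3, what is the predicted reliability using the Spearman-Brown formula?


r_new = (n * rxx) / (1 + (n-1) * rxx)
r_new = (3 * 0.64) / (1 + 2 * 0.64)
r_new = 1.92 / 2.28
r_new = 0.8421

0.8421


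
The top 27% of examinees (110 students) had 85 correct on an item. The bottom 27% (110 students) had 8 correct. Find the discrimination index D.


p_upper = 85/110 = 0.7727
p_lower = 8/110 = 0.0727
D = 0.7727 - 0.0727 = 0.7

0.7


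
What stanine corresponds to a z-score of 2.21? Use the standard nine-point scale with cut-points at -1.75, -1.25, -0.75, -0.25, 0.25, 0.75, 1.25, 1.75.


Stanine boundaries: [-1.75, -1.25, -0.75, -0.25, 0.25, 0.75, 1.25, 1.75]
z = 2.21
Check each boundary:
  z >= -1.75 -> could be stanine 2
  z >= -1.25 -> could be stanine 3
  z >= -0.75 -> could be stanine 4
  z >= -0.25 -> could be stanine 5
  z >= 0.25 -> could be stanine 6
  z >= 0.75 -> could be stanine 7
  z >= 1.25 -> could be stanine 8
  z >= 1.75 -> could be stanine 9
Highest qualifying boundary gives stanine = 9

9


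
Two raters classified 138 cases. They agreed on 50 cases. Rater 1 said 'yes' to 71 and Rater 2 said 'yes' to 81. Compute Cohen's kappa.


P_o = 50/138 = 0.362319
P_e = (71*81 + 67*57) / 19044 = 0.50252
kappa = (P_o - P_e) / (1 - P_e)
kappa = (0.362319 - 0.50252) / (1 - 0.50252)
kappa = -0.2818

-0.2818


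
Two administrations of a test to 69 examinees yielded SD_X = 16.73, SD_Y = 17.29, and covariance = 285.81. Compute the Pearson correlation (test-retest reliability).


r = cov(X,Y) / (SD_X * SD_Y)
r = 285.81 / (16.73 * 17.29)
r = 285.81 / 289.2617
r = 0.9881

0.9881


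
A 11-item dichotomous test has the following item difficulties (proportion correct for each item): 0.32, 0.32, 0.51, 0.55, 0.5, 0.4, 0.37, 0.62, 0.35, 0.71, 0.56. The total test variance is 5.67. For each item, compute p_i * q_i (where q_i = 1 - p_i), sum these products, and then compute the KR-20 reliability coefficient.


For each item, compute p_i * q_i:
  Item 1: 0.32 * 0.68 = 0.2176
  Item 2: 0.32 * 0.68 = 0.2176
  Item 3: 0.51 * 0.49 = 0.2499
  Item 4: 0.55 * 0.45 = 0.2475
  Item 5: 0.5 * 0.5 = 0.25
  Item 6: 0.4 * 0.6 = 0.24
  Item 7: 0.37 * 0.63 = 0.2331
  Item 8: 0.62 * 0.38 = 0.2356
  Item 9: 0.35 * 0.65 = 0.2275
  Item 10: 0.71 * 0.29 = 0.2059
  Item 11: 0.56 * 0.44 = 0.2464
Sum(p_i * q_i) = 0.2176 + 0.2176 + 0.2499 + 0.2475 + 0.25 + 0.24 + 0.2331 + 0.2356 + 0.2275 + 0.2059 + 0.2464 = 2.5711
KR-20 = (k/(k-1)) * (1 - Sum(p_i*q_i) / Var_total)
= (11/10) * (1 - 2.5711/5.67)
= 1.1 * 0.5465
KR-20 = 0.6012

0.6012


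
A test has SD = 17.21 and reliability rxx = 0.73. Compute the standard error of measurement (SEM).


SEM = SD * sqrt(1 - rxx)
SEM = 17.21 * sqrt(1 - 0.73)
SEM = 17.21 * sqrt(0.27) = 17.21 * 0.519615
SEM = 8.9426

8.9426


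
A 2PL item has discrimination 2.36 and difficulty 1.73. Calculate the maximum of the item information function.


For 2PL, max info at theta = b = 1.73
I_max = a^2 / 4 = 2.36^2 / 4
= 5.5696 / 4
I_max = 1.3924

1.3924


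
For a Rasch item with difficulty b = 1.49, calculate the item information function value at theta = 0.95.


P = 1/(1+exp(-(0.95-1.49))) = 0.3682
I = P*(1-P) = 0.3682 * 0.6318
I = 0.2326

0.2326


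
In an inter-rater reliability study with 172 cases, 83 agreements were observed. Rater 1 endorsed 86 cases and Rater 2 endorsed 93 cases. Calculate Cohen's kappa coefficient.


P_o = 83/172 = 0.482558
P_e = (86*93 + 86*79) / 29584 = 0.5
kappa = (P_o - P_e) / (1 - P_e)
kappa = (0.482558 - 0.5) / (1 - 0.5)
kappa = -0.0349

-0.0349


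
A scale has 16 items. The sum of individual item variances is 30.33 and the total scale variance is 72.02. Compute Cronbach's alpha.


alpha = (k/(k-1)) * (1 - sum(si^2)/s_total^2)
= (16/15) * (1 - 30.33/72.02)
alpha = 0.6175

0.6175


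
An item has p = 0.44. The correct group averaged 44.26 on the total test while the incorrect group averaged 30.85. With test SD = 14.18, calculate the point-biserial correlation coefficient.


q = 1 - p = 0.56
rpb = ((M1 - M0) / SD) * sqrt(p * q)
rpb = ((44.26 - 30.85) / 14.18) * sqrt(0.44 * 0.56)
rpb = 0.4694

0.4694


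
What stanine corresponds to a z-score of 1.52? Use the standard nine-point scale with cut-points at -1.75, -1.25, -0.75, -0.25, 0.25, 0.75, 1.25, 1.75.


Stanine boundaries: [-1.75, -1.25, -0.75, -0.25, 0.25, 0.75, 1.25, 1.75]
z = 1.52
Check each boundary:
  z >= -1.75 -> could be stanine 2
  z >= -1.25 -> could be stanine 3
  z >= -0.75 -> could be stanine 4
  z >= -0.25 -> could be stanine 5
  z >= 0.25 -> could be stanine 6
  z >= 0.75 -> could be stanine 7
  z >= 1.25 -> could be stanine 8
  z < 1.75
Highest qualifying boundary gives stanine = 8

8


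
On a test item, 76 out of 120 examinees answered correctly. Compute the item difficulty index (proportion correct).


Item difficulty p = number correct / total examinees
p = 76 / 120
p = 0.6333

0.6333


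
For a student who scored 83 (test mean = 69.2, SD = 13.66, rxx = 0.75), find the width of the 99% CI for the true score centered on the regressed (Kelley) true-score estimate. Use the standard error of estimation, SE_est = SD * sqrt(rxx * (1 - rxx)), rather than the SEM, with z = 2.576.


True score estimate = 0.75*83 + 0.25*69.2 = 79.55
SE_est = SD * sqrt(rxx * (1 - rxx)) = 13.66 * sqrt(0.75 * 0.25) = 13.66 * sqrt(0.1875) = 5.914954
CI = T_est +/- z * SE_est, so width = 2 * z * SE_est = 2 * 2.576 * 5.914954
Width = 30.4738

30.4738


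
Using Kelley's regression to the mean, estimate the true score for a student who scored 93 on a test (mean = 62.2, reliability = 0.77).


T_est = rxx * X + (1 - rxx) * mean
T_est = 0.77 * 93 + 0.23 * 62.2
T_est = 71.61 + 14.306
T_est = 85.916

85.916


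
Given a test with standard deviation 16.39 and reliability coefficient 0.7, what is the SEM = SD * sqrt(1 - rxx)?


SEM = SD * sqrt(1 - rxx)
SEM = 16.39 * sqrt(1 - 0.7)
SEM = 16.39 * sqrt(0.3) = 16.39 * 0.547723
SEM = 8.9772

8.9772


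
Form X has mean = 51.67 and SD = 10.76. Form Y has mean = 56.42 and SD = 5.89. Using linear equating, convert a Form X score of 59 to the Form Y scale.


slope = SD_Y / SD_X = 5.89 / 10.76 ~ 0.5474
intercept = mean_Y - slope * mean_X = 56.42 - (5.89 / 10.76) * 51.67 ~ 28.136
Y = slope * X + intercept. To avoid rounding drift from the rounded slope/intercept, evaluate the equivalent form Y = mean_Y + SD_Y * (X - mean_X) / SD_X at full precision:
Y = 56.42 + 5.89 * (59 - 51.67) / 10.76
Y = 56.42 + 5.89 * 7.33 / 10.76
Y = 56.42 + 43.1737 / 10.76
Y = 56.42 + 4.0124
Y = 60.4324

60.4324


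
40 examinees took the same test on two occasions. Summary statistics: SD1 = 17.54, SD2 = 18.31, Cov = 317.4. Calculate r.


r = cov(X,Y) / (SD_X * SD_Y)
r = 317.4 / (17.54 * 18.31)
r = 317.4 / 321.1574
r = 0.9883

0.9883


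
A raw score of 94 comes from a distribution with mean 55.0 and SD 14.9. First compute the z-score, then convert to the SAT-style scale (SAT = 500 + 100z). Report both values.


z = (X - mean) / SD = (94 - 55.0) / 14.9
z = 39.0 / 14.9
z = 2.6174
SAT-scale = SAT = 500 + 100z
Carry z at full precision (z = 39.0 / 14.9) into the conversion:
SAT-scale = 500 + 100 * (39.0 / 14.9) = 500 + 3900 / 14.9
SAT-scale = 500 + 261.745
SAT-scale = 761.745

761.745


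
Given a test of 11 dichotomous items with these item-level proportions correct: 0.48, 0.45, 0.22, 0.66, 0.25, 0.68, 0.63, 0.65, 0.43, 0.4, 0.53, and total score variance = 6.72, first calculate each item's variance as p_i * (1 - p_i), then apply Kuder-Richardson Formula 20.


For each item, compute p_i * q_i:
  Item 1: 0.48 * 0.52 = 0.2496
  Item 2: 0.45 * 0.55 = 0.2475
  Item 3: 0.22 * 0.78 = 0.1716
  Item 4: 0.66 * 0.34 = 0.2244
  Item 5: 0.25 * 0.75 = 0.1875
  Item 6: 0.68 * 0.32 = 0.2176
  Item 7: 0.63 * 0.37 = 0.2331
  Item 8: 0.65 * 0.35 = 0.2275
  Item 9: 0.43 * 0.57 = 0.2451
  Item 10: 0.4 * 0.6 = 0.24
  Item 11: 0.53 * 0.47 = 0.2491
Sum(p_i * q_i) = 0.2496 + 0.2475 + 0.1716 + 0.2244 + 0.1875 + 0.2176 + 0.2331 + 0.2275 + 0.2451 + 0.24 + 0.2491 = 2.493
KR-20 = (k/(k-1)) * (1 - Sum(p_i*q_i) / Var_total)
= (11/10) * (1 - 2.493/6.72)
= 1.1 * 0.629
KR-20 = 0.6919

0.6919


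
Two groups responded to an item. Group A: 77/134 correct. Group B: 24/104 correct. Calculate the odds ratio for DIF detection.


Odds_A = 77/57 = 1.3509
Odds_B = 24/80 = 0.3
OR = Odds_A / Odds_B = 1.3509 / 0.3
Exactly, OR = (77 * 80) / (57 * 24) = 6160 / 1368
OR = 4.5029

4.5029


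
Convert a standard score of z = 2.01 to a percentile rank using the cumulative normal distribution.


CDF(z) = 0.5 * (1 + erf(z/sqrt(2)))
erf(1.4213) = 0.9556
CDF = 0.9778
Percentile rank = 0.9778 * 100 = 97.78

97.78


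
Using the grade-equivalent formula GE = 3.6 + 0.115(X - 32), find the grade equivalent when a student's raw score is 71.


raw - median = 71 - 32 = 39
slope * diff = 0.115 * 39 = 4.485
GE = 3.6 + 4.485
GE = 8.085

8.085


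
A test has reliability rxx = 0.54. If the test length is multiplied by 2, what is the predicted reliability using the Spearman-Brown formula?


r_new = (n * rxx) / (1 + (n-1) * rxx)
r_new = (2 * 0.54) / (1 + 1 * 0.54)
r_new = 1.08 / 1.54
r_new = 0.7013

0.7013


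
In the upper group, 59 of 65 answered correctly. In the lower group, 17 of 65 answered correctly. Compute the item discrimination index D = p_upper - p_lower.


p_upper = 59/65 = 0.9077
p_lower = 17/65 = 0.2615
D = 0.9077 - 0.2615 = 0.6462

0.6462


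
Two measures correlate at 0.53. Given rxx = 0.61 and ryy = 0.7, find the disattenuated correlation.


r_corrected = rxy / sqrt(rxx * ryy)
= 0.53 / sqrt(0.61 * 0.7)
= 0.53 / sqrt(0.427)
= 0.53 / 0.653452
r_corrected = 0.8111

0.8111


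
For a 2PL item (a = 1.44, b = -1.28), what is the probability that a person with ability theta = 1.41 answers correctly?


a*(theta - b) = 1.44 * (1.41 - -1.28) = 3.8736
exp(-3.8736) = 0.0208
P = 1 / (1 + 0.0208)
P = 0.9796

0.9796


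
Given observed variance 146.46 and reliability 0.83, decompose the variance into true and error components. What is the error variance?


var_true = rxx * var_obs = 0.83 * 146.46 = 121.5618
var_error = var_obs - var_true
var_error = 146.46 - 121.5618
var_error = 24.8982

24.8982


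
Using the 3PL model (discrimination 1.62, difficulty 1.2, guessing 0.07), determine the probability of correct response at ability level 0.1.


logit = 1.62*(0.1 - 1.2) = -1.782
P* = 1/(1 + exp(--1.782)) = 0.1441
P = 0.07 + (1 - 0.07) * 0.1441
P = 0.204

0.204


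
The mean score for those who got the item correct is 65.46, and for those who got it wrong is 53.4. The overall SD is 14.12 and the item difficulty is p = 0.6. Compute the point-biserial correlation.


q = 1 - p = 0.4
rpb = ((M1 - M0) / SD) * sqrt(p * q)
rpb = ((65.46 - 53.4) / 14.12) * sqrt(0.6 * 0.4)
rpb = 0.4184

0.4184


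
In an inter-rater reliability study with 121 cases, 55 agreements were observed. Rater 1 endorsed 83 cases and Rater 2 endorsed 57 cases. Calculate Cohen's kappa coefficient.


P_o = 55/121 = 0.454545
P_e = (83*57 + 38*64) / 14641 = 0.489243
kappa = (P_o - P_e) / (1 - P_e)
kappa = (0.454545 - 0.489243) / (1 - 0.489243)
kappa = -0.0679

-0.0679


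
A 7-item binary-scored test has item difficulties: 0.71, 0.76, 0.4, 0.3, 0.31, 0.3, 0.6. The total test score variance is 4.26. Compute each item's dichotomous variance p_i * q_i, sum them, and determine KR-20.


For each item, compute p_i * q_i:
  Item 1: 0.71 * 0.29 = 0.2059
  Item 2: 0.76 * 0.24 = 0.1824
  Item 3: 0.4 * 0.6 = 0.24
  Item 4: 0.3 * 0.7 = 0.21
  Item 5: 0.31 * 0.69 = 0.2139
  Item 6: 0.3 * 0.7 = 0.21
  Item 7: 0.6 * 0.4 = 0.24
Sum(p_i * q_i) = 0.2059 + 0.1824 + 0.24 + 0.21 + 0.2139 + 0.21 + 0.24 = 1.5022
KR-20 = (k/(k-1)) * (1 - Sum(p_i*q_i) / Var_total)
= (7/6) * (1 - 1.5022/4.26)
= 1.1667 * 0.6474
KR-20 = 0.7553

0.7553


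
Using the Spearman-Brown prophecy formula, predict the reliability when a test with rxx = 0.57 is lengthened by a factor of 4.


r_new = (n * rxx) / (1 + (n-1) * rxx)
r_new = (4 * 0.57) / (1 + 3 * 0.57)
r_new = 2.28 / 2.71
r_new = 0.8413

0.8413


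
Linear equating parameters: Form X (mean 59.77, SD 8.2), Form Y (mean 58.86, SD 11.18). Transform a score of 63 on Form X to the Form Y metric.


slope = SD_Y / SD_X = 11.18 / 8.2 ~ 1.3634
intercept = mean_Y - slope * mean_X = 58.86 - (11.18 / 8.2) * 59.77 ~ -22.6313
Y = slope * X + intercept. To avoid rounding drift from the rounded slope/intercept, evaluate the equivalent form Y = mean_Y + SD_Y * (X - mean_X) / SD_X at full precision:
Y = 58.86 + 11.18 * (63 - 59.77) / 8.2
Y = 58.86 + 11.18 * 3.23 / 8.2
Y = 58.86 + 36.1114 / 8.2
Y = 58.86 + 4.4038
Y = 63.2638

63.2638


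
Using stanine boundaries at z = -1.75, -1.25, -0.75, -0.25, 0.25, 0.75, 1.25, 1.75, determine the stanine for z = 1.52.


Stanine boundaries: [-1.75, -1.25, -0.75, -0.25, 0.25, 0.75, 1.25, 1.75]
z = 1.52
Check each boundary:
  z >= -1.75 -> could be stanine 2
  z >= -1.25 -> could be stanine 3
  z >= -0.75 -> could be stanine 4
  z >= -0.25 -> could be stanine 5
  z >= 0.25 -> could be stanine 6
  z >= 0.75 -> could be stanine 7
  z >= 1.25 -> could be stanine 8
  z < 1.75
Highest qualifying boundary gives stanine = 8

8


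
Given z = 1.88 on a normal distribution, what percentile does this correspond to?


CDF(z) = 0.5 * (1 + erf(z/sqrt(2)))
erf(1.3294) = 0.9399
CDF = 0.9699
Percentile rank = 0.9699 * 100 = 96.99

96.99


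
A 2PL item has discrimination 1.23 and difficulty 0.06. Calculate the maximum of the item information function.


For 2PL, max info at theta = b = 0.06
I_max = a^2 / 4 = 1.23^2 / 4
= 1.5129 / 4
I_max = 0.3782

0.3782


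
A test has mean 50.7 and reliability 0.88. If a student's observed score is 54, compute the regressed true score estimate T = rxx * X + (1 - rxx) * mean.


T_est = rxx * X + (1 - rxx) * mean
T_est = 0.88 * 54 + 0.12 * 50.7
T_est = 47.52 + 6.084
T_est = 53.604

53.604


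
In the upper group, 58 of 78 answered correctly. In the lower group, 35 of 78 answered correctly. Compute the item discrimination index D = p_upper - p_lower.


p_upper = 58/78 = 0.7436
p_lower = 35/78 = 0.4487
D = 0.7436 - 0.4487 = 0.2949

0.2949


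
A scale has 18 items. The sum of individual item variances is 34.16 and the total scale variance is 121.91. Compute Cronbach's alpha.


alpha = (k/(k-1)) * (1 - sum(si^2)/s_total^2)
= (18/17) * (1 - 34.16/121.91)
alpha = 0.7621

0.7621


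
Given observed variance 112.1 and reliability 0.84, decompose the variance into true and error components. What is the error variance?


var_true = rxx * var_obs = 0.84 * 112.1 = 94.164
var_error = var_obs - var_true
var_error = 112.1 - 94.164
var_error = 17.936

17.936


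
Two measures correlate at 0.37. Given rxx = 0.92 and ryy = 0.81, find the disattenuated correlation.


r_corrected = rxy / sqrt(rxx * ryy)
= 0.37 / sqrt(0.92 * 0.81)
= 0.37 / sqrt(0.7452)
= 0.37 / 0.86325
r_corrected = 0.4286

0.4286


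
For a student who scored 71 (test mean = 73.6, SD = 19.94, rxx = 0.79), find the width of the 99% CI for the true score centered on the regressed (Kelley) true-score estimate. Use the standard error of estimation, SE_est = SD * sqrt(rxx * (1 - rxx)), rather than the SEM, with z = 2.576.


True score estimate = 0.79*71 + 0.21*73.6 = 71.546
SE_est = SD * sqrt(rxx * (1 - rxx)) = 19.94 * sqrt(0.79 * 0.21) = 19.94 * sqrt(0.1659) = 8.121726
CI = T_est +/- z * SE_est, so width = 2 * z * SE_est = 2 * 2.576 * 8.121726
Width = 41.8431

41.8431


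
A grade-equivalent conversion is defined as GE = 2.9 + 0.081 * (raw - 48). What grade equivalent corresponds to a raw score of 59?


raw - median = 59 - 48 = 11
slope * diff = 0.081 * 11 = 0.891
GE = 2.9 + 0.891
GE = 3.791

3.791


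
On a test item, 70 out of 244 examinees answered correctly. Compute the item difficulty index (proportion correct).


Item difficulty p = number correct / total examinees
p = 70 / 244
p = 0.2869

0.2869


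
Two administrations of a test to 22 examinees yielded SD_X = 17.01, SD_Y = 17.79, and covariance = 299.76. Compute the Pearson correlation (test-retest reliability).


r = cov(X,Y) / (SD_X * SD_Y)
r = 299.76 / (17.01 * 17.79)
r = 299.76 / 302.6079
r = 0.9906

0.9906


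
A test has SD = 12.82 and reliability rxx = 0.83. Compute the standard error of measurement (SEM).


SEM = SD * sqrt(1 - rxx)
SEM = 12.82 * sqrt(1 - 0.83)
SEM = 12.82 * sqrt(0.17) = 12.82 * 0.412311
SEM = 5.2858

5.2858


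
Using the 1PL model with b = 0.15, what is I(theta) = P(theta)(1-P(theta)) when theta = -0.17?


P = 1/(1+exp(-(-0.17-0.15))) = 0.4207
I = P*(1-P) = 0.4207 * 0.5793
I = 0.2437

0.2437


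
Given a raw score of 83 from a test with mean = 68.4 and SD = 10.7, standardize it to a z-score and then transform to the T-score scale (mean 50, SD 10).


z = (X - mean) / SD = (83 - 68.4) / 10.7
z = 14.6 / 10.7
z = 1.3645
T-score = T = 50 + 10z
Carry z at full precision (z = 14.6 / 10.7) into the conversion:
T-score = 50 + 10 * (14.6 / 10.7) = 50 + 146 / 10.7
T-score = 50 + 13.6449
T-score = 63.6449

63.6449


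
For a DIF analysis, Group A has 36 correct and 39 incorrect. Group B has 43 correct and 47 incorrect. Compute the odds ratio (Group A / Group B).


Odds_A = 36/39 = 0.9231
Odds_B = 43/47 = 0.9149
OR = Odds_A / Odds_B = 0.9231 / 0.9149
Exactly, OR = (36 * 47) / (39 * 43) = 1692 / 1677
OR = 1.0089

1.0089


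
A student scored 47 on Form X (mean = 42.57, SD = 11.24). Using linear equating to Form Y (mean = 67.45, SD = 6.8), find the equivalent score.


slope = SD_Y / SD_X = 6.8 / 11.24 ~ 0.605
intercept = mean_Y - slope * mean_X = 67.45 - (6.8 / 11.24) * 42.57 ~ 41.6959
Y = slope * X + intercept. To avoid rounding drift from the rounded slope/intercept, evaluate the equivalent form Y = mean_Y + SD_Y * (X - mean_X) / SD_X at full precision:
Y = 67.45 + 6.8 * (47 - 42.57) / 11.24
Y = 67.45 + 6.8 * 4.43 / 11.24
Y = 67.45 + 30.124 / 11.24
Y = 67.45 + 2.6801
Y = 70.1301

70.1301


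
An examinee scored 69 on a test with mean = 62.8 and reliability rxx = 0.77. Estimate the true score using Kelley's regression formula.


T_est = rxx * X + (1 - rxx) * mean
T_est = 0.77 * 69 + 0.23 * 62.8
T_est = 53.13 + 14.444
T_est = 67.574

67.574


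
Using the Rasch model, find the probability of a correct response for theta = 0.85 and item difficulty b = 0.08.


theta - b = 0.85 - 0.08 = 0.77
exp(-(theta - b)) = exp(-0.77) = 0.463
P = 1 / (1 + 0.463)
P = 0.6835

0.6835


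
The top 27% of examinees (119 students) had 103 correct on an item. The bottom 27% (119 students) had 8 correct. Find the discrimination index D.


p_upper = 103/119 = 0.8655
p_lower = 8/119 = 0.0672
D = 0.8655 - 0.0672 = 0.7983

0.7983


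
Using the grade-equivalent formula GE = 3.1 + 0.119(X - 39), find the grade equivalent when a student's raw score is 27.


raw - median = 27 - 39 = -12
slope * diff = 0.119 * -12 = -1.428
GE = 3.1 + -1.428
GE = 1.672

1.672


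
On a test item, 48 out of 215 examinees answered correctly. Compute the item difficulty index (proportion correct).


Item difficulty p = number correct / total examinees
p = 48 / 215
p = 0.2233

0.2233


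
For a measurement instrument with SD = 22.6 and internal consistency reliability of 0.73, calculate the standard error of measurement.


SEM = SD * sqrt(1 - rxx)
SEM = 22.6 * sqrt(1 - 0.73)
SEM = 22.6 * sqrt(0.27) = 22.6 * 0.519615
SEM = 11.7433

11.7433


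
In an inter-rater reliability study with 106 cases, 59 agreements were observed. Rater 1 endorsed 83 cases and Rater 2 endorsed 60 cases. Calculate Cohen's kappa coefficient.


P_o = 59/106 = 0.556604
P_e = (83*60 + 23*46) / 11236 = 0.53738
kappa = (P_o - P_e) / (1 - P_e)
kappa = (0.556604 - 0.53738) / (1 - 0.53738)
kappa = 0.0416

0.0416


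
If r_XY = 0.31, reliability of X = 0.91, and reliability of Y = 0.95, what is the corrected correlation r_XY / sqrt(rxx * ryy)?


r_corrected = rxy / sqrt(rxx * ryy)
= 0.31 / sqrt(0.91 * 0.95)
= 0.31 / sqrt(0.8645)
= 0.31 / 0.929785
r_corrected = 0.3334

0.3334


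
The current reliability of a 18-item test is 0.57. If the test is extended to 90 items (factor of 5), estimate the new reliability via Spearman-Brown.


r_new = (n * rxx) / (1 + (n-1) * rxx)
r_new = (5 * 0.57) / (1 + 4 * 0.57)
r_new = 2.85 / 3.28
r_new = 0.8689

0.8689


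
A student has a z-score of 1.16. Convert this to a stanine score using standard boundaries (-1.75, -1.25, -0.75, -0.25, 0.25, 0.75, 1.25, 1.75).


Stanine boundaries: [-1.75, -1.25, -0.75, -0.25, 0.25, 0.75, 1.25, 1.75]
z = 1.16
Check each boundary:
  z >= -1.75 -> could be stanine 2
  z >= -1.25 -> could be stanine 3
  z >= -0.75 -> could be stanine 4
  z >= -0.25 -> could be stanine 5
  z >= 0.25 -> could be stanine 6
  z >= 0.75 -> could be stanine 7
  z < 1.25
  z < 1.75
Highest qualifying boundary gives stanine = 7

7


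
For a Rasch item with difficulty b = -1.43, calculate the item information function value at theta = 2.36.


P = 1/(1+exp(-(2.36--1.43))) = 0.9779
I = P*(1-P) = 0.9779 * 0.0221
I = 0.0216

0.0216


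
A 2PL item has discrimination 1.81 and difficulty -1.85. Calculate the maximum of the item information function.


For 2PL, max info at theta = b = -1.85
I_max = a^2 / 4 = 1.81^2 / 4
= 3.2761 / 4
I_max = 0.819

0.819


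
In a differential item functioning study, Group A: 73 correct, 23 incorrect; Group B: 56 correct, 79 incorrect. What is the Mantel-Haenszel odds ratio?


Odds_A = 73/23 = 3.1739
Odds_B = 56/79 = 0.7089
OR = Odds_A / Odds_B = 3.1739 / 0.7089
Exactly, OR = (73 * 79) / (23 * 56) = 5767 / 1288
OR = 4.4775

4.4775


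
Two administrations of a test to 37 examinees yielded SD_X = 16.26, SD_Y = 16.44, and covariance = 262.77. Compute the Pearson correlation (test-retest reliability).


r = cov(X,Y) / (SD_X * SD_Y)
r = 262.77 / (16.26 * 16.44)
r = 262.77 / 267.3144
r = 0.983

0.983


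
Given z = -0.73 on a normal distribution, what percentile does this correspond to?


CDF(z) = 0.5 * (1 + erf(z/sqrt(2)))
erf(-0.5162) = -0.5346
CDF = 0.2327
Percentile rank = 0.2327 * 100 = 23.27

23.27


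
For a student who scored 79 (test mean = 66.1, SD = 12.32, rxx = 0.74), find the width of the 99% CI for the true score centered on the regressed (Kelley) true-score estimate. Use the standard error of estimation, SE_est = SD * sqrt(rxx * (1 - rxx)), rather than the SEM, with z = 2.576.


True score estimate = 0.74*79 + 0.26*66.1 = 75.646
SE_est = SD * sqrt(rxx * (1 - rxx)) = 12.32 * sqrt(0.74 * 0.26) = 12.32 * sqrt(0.1924) = 5.403974
CI = T_est +/- z * SE_est, so width = 2 * z * SE_est = 2 * 2.576 * 5.403974
Width = 27.8413

27.8413


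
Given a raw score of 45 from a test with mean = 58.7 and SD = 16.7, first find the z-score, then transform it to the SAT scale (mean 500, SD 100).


z = (X - mean) / SD = (45 - 58.7) / 16.7
z = -13.7 / 16.7
z = -0.8204
SAT-scale = SAT = 500 + 100z
Carry z at full precision (z = -13.7 / 16.7) into the conversion:
SAT-scale = 500 + 100 * (-13.7 / 16.7) = 500 + -1370 / 16.7
SAT-scale = 500 + -82.0359
SAT-scale = 417.9641

417.9641


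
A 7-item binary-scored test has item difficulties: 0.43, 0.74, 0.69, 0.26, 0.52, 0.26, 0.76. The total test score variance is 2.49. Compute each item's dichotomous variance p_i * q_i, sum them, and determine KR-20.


For each item, compute p_i * q_i:
  Item 1: 0.43 * 0.57 = 0.2451
  Item 2: 0.74 * 0.26 = 0.1924
  Item 3: 0.69 * 0.31 = 0.2139
  Item 4: 0.26 * 0.74 = 0.1924
  Item 5: 0.52 * 0.48 = 0.2496
  Item 6: 0.26 * 0.74 = 0.1924
  Item 7: 0.76 * 0.24 = 0.1824
Sum(p_i * q_i) = 0.2451 + 0.1924 + 0.2139 + 0.1924 + 0.2496 + 0.1924 + 0.1824 = 1.4682
KR-20 = (k/(k-1)) * (1 - Sum(p_i*q_i) / Var_total)
= (7/6) * (1 - 1.4682/2.49)
= 1.1667 * 0.4104
KR-20 = 0.4788

0.4788


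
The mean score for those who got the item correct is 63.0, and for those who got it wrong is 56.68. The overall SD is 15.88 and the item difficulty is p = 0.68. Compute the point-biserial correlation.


q = 1 - p = 0.32
rpb = ((M1 - M0) / SD) * sqrt(p * q)
rpb = ((63.0 - 56.68) / 15.88) * sqrt(0.68 * 0.32)
rpb = 0.1857

0.1857


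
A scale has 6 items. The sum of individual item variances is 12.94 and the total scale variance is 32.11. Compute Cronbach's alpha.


alpha = (k/(k-1)) * (1 - sum(si^2)/s_total^2)
= (6/5) * (1 - 12.94/32.11)
alpha = 0.7164

0.7164


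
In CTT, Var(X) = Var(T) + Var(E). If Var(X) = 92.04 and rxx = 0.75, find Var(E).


var_true = rxx * var_obs = 0.75 * 92.04 = 69.03
var_error = var_obs - var_true
var_error = 92.04 - 69.03
var_error = 23.01

23.01


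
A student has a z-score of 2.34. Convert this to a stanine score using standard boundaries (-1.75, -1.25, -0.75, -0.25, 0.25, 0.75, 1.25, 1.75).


Stanine boundaries: [-1.75, -1.25, -0.75, -0.25, 0.25, 0.75, 1.25, 1.75]
z = 2.34
Check each boundary:
  z >= -1.75 -> could be stanine 2
  z >= -1.25 -> could be stanine 3
  z >= -0.75 -> could be stanine 4
  z >= -0.25 -> could be stanine 5
  z >= 0.25 -> could be stanine 6
  z >= 0.75 -> could be stanine 7
  z >= 1.25 -> could be stanine 8
  z >= 1.75 -> could be stanine 9
Highest qualifying boundary gives stanine = 9

9


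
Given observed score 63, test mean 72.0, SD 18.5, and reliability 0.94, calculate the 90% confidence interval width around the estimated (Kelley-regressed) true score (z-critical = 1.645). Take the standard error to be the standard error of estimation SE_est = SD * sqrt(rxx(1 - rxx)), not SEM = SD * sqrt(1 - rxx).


True score estimate = 0.94*63 + 0.06*72.0 = 63.54
SE_est = SD * sqrt(rxx * (1 - rxx)) = 18.5 * sqrt(0.94 * 0.06) = 18.5 * sqrt(0.0564) = 4.393507
CI = T_est +/- z * SE_est, so width = 2 * z * SE_est = 2 * 1.645 * 4.393507
Width = 14.4546

14.4546


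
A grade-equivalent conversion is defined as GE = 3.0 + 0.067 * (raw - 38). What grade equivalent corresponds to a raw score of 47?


raw - median = 47 - 38 = 9
slope * diff = 0.067 * 9 = 0.603
GE = 3.0 + 0.603
GE = 3.603

3.603


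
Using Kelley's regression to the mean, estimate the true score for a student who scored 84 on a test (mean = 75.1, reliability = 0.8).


T_est = rxx * X + (1 - rxx) * mean
T_est = 0.8 * 84 + 0.2 * 75.1
T_est = 67.2 + 15.02
T_est = 82.22

82.22


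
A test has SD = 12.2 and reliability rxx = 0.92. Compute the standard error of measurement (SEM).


SEM = SD * sqrt(1 - rxx)
SEM = 12.2 * sqrt(1 - 0.92)
SEM = 12.2 * sqrt(0.08) = 12.2 * 0.282843
SEM = 3.4507

3.4507


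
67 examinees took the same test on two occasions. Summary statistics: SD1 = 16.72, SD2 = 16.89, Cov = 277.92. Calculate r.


r = cov(X,Y) / (SD_X * SD_Y)
r = 277.92 / (16.72 * 16.89)
r = 277.92 / 282.4008
r = 0.9841

0.9841


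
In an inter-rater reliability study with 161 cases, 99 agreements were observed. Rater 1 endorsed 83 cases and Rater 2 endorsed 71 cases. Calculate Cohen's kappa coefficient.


P_o = 99/161 = 0.614907
P_e = (83*71 + 78*90) / 25921 = 0.498168
kappa = (P_o - P_e) / (1 - P_e)
kappa = (0.614907 - 0.498168) / (1 - 0.498168)
kappa = 0.2326

0.2326


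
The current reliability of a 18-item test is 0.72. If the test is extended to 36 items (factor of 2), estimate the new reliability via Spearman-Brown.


r_new = (n * rxx) / (1 + (n-1) * rxx)
r_new = (2 * 0.72) / (1 + 1 * 0.72)
r_new = 1.44 / 1.72
r_new = 0.8372

0.8372


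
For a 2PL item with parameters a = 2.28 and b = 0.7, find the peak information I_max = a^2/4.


For 2PL, max info at theta = b = 0.7
I_max = a^2 / 4 = 2.28^2 / 4
= 5.1984 / 4
I_max = 1.2996

1.2996


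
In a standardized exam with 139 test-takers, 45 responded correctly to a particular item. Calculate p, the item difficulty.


Item difficulty p = number correct / total examinees
p = 45 / 139
p = 0.3237

0.3237


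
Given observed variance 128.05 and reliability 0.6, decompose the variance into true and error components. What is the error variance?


var_true = rxx * var_obs = 0.6 * 128.05 = 76.83
var_error = var_obs - var_true
var_error = 128.05 - 76.83
var_error = 51.22

51.22


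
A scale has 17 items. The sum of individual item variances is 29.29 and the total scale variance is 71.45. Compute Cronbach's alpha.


alpha = (k/(k-1)) * (1 - sum(si^2)/s_total^2)
= (17/16) * (1 - 29.29/71.45)
alpha = 0.6269

0.6269


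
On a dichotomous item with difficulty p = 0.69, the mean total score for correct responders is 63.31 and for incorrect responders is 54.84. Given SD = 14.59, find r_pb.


q = 1 - p = 0.31
rpb = ((M1 - M0) / SD) * sqrt(p * q)
rpb = ((63.31 - 54.84) / 14.59) * sqrt(0.69 * 0.31)
rpb = 0.2685

0.2685


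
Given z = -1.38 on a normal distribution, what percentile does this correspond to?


CDF(z) = 0.5 * (1 + erf(z/sqrt(2)))
erf(-0.9758) = -0.8324
CDF = 0.0838
Percentile rank = 0.0838 * 100 = 8.38

8.38


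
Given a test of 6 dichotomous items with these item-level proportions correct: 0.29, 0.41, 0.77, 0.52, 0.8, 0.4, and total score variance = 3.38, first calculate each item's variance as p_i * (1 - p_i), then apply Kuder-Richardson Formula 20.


For each item, compute p_i * q_i:
  Item 1: 0.29 * 0.71 = 0.2059
  Item 2: 0.41 * 0.59 = 0.2419
  Item 3: 0.77 * 0.23 = 0.1771
  Item 4: 0.52 * 0.48 = 0.2496
  Item 5: 0.8 * 0.2 = 0.16
  Item 6: 0.4 * 0.6 = 0.24
Sum(p_i * q_i) = 0.2059 + 0.2419 + 0.1771 + 0.2496 + 0.16 + 0.24 = 1.2745
KR-20 = (k/(k-1)) * (1 - Sum(p_i*q_i) / Var_total)
= (6/5) * (1 - 1.2745/3.38)
= 1.2 * 0.6229
KR-20 = 0.7475

0.7475


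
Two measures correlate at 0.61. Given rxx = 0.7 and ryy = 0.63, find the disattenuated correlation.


r_corrected = rxy / sqrt(rxx * ryy)
= 0.61 / sqrt(0.7 * 0.63)
= 0.61 / sqrt(0.441)
= 0.61 / 0.664078
r_corrected = 0.9186

0.9186


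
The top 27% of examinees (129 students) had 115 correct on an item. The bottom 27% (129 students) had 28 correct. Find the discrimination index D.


p_upper = 115/129 = 0.8915
p_lower = 28/129 = 0.2171
D = 0.8915 - 0.2171 = 0.6744

0.6744


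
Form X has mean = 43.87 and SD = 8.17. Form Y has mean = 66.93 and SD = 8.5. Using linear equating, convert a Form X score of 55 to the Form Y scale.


slope = SD_Y / SD_X = 8.5 / 8.17 ~ 1.0404
intercept = mean_Y - slope * mean_X = 66.93 - (8.5 / 8.17) * 43.87 ~ 21.288
Y = slope * X + intercept. To avoid rounding drift from the rounded slope/intercept, evaluate the equivalent form Y = mean_Y + SD_Y * (X - mean_X) / SD_X at full precision:
Y = 66.93 + 8.5 * (55 - 43.87) / 8.17
Y = 66.93 + 8.5 * 11.13 / 8.17
Y = 66.93 + 94.605 / 8.17
Y = 66.93 + 11.5796
Y = 78.5096

78.5096


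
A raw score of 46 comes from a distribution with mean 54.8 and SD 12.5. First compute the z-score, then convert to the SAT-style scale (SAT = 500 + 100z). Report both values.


z = (X - mean) / SD = (46 - 54.8) / 12.5
z = -8.8 / 12.5
z = -0.704
SAT-scale = SAT = 500 + 100z
Carry z at full precision (z = -8.8 / 12.5) into the conversion:
SAT-scale = 500 + 100 * (-8.8 / 12.5) = 500 + -880 / 12.5
SAT-scale = 500 + -70.4
SAT-scale = 429.6

429.6


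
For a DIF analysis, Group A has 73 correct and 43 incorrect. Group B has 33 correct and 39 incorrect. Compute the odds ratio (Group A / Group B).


Odds_A = 73/43 = 1.6977
Odds_B = 33/39 = 0.8462
OR = Odds_A / Odds_B = 1.6977 / 0.8462
Exactly, OR = (73 * 39) / (43 * 33) = 2847 / 1419
OR = 2.0063

2.0063


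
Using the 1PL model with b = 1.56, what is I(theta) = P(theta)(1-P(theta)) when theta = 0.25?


P = 1/(1+exp(-(0.25-1.56))) = 0.2125
I = P*(1-P) = 0.2125 * 0.7875
I = 0.1673

0.1673


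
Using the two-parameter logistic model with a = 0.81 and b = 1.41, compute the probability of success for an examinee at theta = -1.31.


a*(theta - b) = 0.81 * (-1.31 - 1.41) = -2.2032
exp(--2.2032) = 9.0539
P = 1 / (1 + 9.0539)
P = 0.0995

0.0995


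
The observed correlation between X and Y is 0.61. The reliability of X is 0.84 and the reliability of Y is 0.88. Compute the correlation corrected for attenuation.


r_corrected = rxy / sqrt(rxx * ryy)
= 0.61 / sqrt(0.84 * 0.88)
= 0.61 / sqrt(0.7392)
= 0.61 / 0.859767
r_corrected = 0.7095

0.7095


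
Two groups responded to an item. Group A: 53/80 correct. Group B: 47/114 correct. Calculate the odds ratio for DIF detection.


Odds_A = 53/27 = 1.963
Odds_B = 47/67 = 0.7015
OR = Odds_A / Odds_B = 1.963 / 0.7015
Exactly, OR = (53 * 67) / (27 * 47) = 3551 / 1269
OR = 2.7983

2.7983


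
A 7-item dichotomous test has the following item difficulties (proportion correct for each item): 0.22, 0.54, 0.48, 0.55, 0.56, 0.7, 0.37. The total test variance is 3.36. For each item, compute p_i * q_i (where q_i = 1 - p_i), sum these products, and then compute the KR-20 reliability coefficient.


For each item, compute p_i * q_i:
  Item 1: 0.22 * 0.78 = 0.1716
  Item 2: 0.54 * 0.46 = 0.2484
  Item 3: 0.48 * 0.52 = 0.2496
  Item 4: 0.55 * 0.45 = 0.2475
  Item 5: 0.56 * 0.44 = 0.2464
  Item 6: 0.7 * 0.3 = 0.21
  Item 7: 0.37 * 0.63 = 0.2331
Sum(p_i * q_i) = 0.1716 + 0.2484 + 0.2496 + 0.2475 + 0.2464 + 0.21 + 0.2331 = 1.6066
KR-20 = (k/(k-1)) * (1 - Sum(p_i*q_i) / Var_total)
= (7/6) * (1 - 1.6066/3.36)
= 1.1667 * 0.5218
KR-20 = 0.6088

0.6088
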